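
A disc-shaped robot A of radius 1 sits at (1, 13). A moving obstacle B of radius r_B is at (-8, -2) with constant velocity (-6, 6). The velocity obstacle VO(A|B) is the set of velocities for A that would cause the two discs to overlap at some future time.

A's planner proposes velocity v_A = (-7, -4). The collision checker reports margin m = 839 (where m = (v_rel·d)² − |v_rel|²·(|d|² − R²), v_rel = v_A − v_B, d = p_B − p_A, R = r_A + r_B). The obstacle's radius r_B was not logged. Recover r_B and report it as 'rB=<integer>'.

m = 839
d = (-9, -15);  v_rel = (-1, -10),  |v_rel|² = 101
v_rel×d = (-1)·(-15) − (-10)·(-9) = -75
since m = R²·101 − (-75)²:  R² = (5625 + 839) / 101 = 64
R = √64 = 8  ⇒  r_B = 8 − 1 = 7

rB=7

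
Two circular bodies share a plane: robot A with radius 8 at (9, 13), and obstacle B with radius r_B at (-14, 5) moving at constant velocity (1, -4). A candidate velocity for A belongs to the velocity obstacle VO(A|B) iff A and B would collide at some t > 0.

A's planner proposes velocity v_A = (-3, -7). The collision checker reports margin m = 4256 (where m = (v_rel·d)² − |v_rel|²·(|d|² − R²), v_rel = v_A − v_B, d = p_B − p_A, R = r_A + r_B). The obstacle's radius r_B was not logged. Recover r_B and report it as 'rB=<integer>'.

m = 4256
d = (-23, -8);  v_rel = (-4, -3),  |v_rel|² = 25
v_rel×d = (-4)·(-8) − (-3)·(-23) = -37
since m = R²·25 − (-37)²:  R² = (1369 + 4256) / 25 = 225
R = √225 = 15  ⇒  r_B = 15 − 8 = 7

rB=7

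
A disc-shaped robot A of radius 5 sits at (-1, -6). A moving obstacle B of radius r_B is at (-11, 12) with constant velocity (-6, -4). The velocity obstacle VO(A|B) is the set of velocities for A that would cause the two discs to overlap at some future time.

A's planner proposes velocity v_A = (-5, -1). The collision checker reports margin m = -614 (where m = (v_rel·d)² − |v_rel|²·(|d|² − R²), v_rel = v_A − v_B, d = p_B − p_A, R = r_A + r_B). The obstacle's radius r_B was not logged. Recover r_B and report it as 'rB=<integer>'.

m = -614
d = (-10, 18);  v_rel = (1, 3),  |v_rel|² = 10
v_rel×d = (1)·(18) − (3)·(-10) = 48
since m = R²·10 − 48²:  R² = (2304 + -614) / 10 = 169
R = √169 = 13  ⇒  r_B = 13 − 5 = 8

rB=8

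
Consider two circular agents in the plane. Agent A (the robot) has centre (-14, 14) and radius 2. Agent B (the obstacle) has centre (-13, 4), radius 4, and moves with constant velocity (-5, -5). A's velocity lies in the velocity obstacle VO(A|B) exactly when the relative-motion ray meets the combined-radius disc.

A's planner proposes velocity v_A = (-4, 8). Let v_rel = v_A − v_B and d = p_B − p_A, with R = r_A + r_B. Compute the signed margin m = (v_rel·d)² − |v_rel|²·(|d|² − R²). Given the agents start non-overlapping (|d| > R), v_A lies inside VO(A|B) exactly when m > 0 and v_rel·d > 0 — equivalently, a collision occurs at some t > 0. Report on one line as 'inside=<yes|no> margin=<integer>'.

d = (1, -10),  |d|² = 101;  R = 2+4 = 6,  c = 101−6² = 65
v_rel = (1, 13),  |v_rel|² = 170;  v_rel·d = (1)·(1) + (13)·(-10) = -129
170·t² + 258·t + 65 = 0  ⇒  m = (-129)² − 170·65 = 5591
m = 5591 > 0,  v_rel·d = -129 < 0  ⇒  outside

inside=no margin=5591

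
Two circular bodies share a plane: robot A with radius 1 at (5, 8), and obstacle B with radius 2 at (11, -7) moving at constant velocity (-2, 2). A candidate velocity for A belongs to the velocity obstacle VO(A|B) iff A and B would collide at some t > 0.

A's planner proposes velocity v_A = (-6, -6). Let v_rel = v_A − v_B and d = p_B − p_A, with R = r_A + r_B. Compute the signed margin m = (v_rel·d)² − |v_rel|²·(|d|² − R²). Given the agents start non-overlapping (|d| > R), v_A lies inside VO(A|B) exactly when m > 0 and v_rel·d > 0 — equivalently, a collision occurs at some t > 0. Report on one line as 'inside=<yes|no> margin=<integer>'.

d = (6, -15),  |d|² = 261;  R = 1+2 = 3,  c = 261−3² = 252
v_rel = (-4, -8),  |v_rel|² = 80;  v_rel·d = (-4)·(6) + (-8)·(-15) = 96
80·t² − 192·t + 252 = 0  ⇒  m = 96² − 80·252 = -10944
m = -10944 < 0,  v_rel·d = 96 > 0  ⇒  outside

inside=no margin=-10944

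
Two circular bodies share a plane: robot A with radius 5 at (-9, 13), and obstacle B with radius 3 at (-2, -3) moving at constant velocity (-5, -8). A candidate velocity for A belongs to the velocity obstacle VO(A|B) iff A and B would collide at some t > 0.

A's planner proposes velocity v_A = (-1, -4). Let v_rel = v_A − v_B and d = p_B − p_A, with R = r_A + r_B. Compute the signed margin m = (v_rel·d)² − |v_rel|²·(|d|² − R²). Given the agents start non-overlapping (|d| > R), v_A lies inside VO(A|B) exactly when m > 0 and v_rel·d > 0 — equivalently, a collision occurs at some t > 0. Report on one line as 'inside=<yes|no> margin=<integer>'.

d = (7, -16),  |d|² = 305;  R = 5+3 = 8,  c = 305−8² = 241
v_rel = (4, 4),  |v_rel|² = 32;  v_rel·d = (4)·(7) + (4)·(-16) = -36
32·t² + 72·t + 241 = 0  ⇒  m = (-36)² − 32·241 = -6416
m = -6416 < 0,  v_rel·d = -36 < 0  ⇒  outside

inside=no margin=-6416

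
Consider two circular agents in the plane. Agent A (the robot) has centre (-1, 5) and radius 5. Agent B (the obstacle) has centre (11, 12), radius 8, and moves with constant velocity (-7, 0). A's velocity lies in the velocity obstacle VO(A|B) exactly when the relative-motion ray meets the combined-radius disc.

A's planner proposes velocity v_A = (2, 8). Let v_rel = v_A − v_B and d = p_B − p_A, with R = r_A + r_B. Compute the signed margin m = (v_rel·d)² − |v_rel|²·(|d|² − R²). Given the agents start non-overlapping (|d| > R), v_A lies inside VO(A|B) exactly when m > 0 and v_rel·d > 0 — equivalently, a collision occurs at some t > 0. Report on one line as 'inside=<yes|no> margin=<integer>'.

d = (12, 7),  |d|² = 193;  R = 5+8 = 13,  c = 193−13² = 24
v_rel = (9, 8),  |v_rel|² = 145;  v_rel·d = (9)·(12) + (8)·(7) = 164
145·t² − 328·t + 24 = 0  ⇒  m = 164² − 145·24 = 23416
m = 23416 > 0,  v_rel·d = 164 > 0  ⇒  inside

inside=yes margin=23416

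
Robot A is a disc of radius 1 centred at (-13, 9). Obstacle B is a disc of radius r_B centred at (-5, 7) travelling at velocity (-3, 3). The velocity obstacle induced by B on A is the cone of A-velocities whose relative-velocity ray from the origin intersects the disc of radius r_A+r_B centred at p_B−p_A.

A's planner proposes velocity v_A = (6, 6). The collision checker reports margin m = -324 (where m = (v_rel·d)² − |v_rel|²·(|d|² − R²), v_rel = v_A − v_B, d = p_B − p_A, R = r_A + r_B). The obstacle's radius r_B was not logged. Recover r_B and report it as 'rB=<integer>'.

m = -324
d = (8, -2);  v_rel = (9, 3),  |v_rel|² = 90
v_rel×d = (9)·(-2) − (3)·(8) = -42
since m = R²·90 − (-42)²:  R² = (1764 + -324) / 90 = 16
R = √16 = 4  ⇒  r_B = 4 − 1 = 3

rB=3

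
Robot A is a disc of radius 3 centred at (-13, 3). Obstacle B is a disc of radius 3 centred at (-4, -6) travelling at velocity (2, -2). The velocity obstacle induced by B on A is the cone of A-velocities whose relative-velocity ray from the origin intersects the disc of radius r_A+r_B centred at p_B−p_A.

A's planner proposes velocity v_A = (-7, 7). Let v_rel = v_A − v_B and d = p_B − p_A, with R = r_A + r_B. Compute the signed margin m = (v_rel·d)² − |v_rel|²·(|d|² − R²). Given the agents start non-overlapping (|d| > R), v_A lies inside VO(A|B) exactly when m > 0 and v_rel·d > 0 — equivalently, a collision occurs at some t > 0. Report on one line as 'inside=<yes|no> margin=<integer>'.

d = (9, -9),  |d|² = 162;  R = 3+3 = 6,  c = 162−6² = 126
v_rel = (-9, 9),  |v_rel|² = 162;  v_rel·d = (-9)·(9) + (9)·(-9) = -162
162·t² + 324·t + 126 = 0  ⇒  m = (-162)² − 162·126 = 5832
m = 5832 > 0,  v_rel·d = -162 < 0  ⇒  outside

inside=no margin=5832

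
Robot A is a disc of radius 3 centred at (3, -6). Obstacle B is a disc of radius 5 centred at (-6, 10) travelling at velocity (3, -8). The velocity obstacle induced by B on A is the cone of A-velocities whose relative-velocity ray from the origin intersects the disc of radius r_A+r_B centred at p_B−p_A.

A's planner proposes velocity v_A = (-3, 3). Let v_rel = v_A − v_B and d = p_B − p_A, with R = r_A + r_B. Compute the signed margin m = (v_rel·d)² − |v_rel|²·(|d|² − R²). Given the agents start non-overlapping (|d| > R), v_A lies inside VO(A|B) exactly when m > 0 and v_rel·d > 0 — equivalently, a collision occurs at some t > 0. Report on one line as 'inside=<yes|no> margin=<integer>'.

d = (-9, 16),  |d|² = 337;  R = 3+5 = 8,  c = 337−8² = 273
v_rel = (-6, 11),  |v_rel|² = 157;  v_rel·d = (-6)·(-9) + (11)·(16) = 230
157·t² − 460·t + 273 = 0  ⇒  m = 230² − 157·273 = 10039
m = 10039 > 0,  v_rel·d = 230 > 0  ⇒  inside

inside=yes margin=10039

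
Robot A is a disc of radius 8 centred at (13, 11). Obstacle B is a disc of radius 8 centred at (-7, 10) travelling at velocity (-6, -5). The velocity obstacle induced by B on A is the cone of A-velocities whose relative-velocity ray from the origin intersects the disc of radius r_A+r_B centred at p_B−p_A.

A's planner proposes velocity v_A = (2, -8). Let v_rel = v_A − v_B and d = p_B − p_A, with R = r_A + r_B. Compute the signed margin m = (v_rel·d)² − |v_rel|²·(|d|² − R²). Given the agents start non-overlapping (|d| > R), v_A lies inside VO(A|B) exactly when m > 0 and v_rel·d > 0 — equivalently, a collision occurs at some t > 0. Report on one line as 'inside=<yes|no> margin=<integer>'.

d = (-20, -1),  |d|² = 401;  R = 8+8 = 16,  c = 401−16² = 145
v_rel = (8, -3),  |v_rel|² = 73;  v_rel·d = (8)·(-20) + (-3)·(-1) = -157
73·t² + 314·t + 145 = 0  ⇒  m = (-157)² − 73·145 = 14064
m = 14064 > 0,  v_rel·d = -157 < 0  ⇒  outside

inside=no margin=14064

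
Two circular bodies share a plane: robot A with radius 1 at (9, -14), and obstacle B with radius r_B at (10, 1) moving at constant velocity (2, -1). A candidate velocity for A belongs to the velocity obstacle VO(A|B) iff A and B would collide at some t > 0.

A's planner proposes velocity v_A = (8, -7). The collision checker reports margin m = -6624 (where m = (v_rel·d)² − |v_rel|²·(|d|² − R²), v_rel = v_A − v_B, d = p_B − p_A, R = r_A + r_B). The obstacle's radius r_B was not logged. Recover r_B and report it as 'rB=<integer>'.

m = -6624
d = (1, 15);  v_rel = (6, -6),  |v_rel|² = 72
v_rel×d = (6)·(15) − (-6)·(1) = 96
since m = R²·72 − 96²:  R² = (9216 + -6624) / 72 = 36
R = √36 = 6  ⇒  r_B = 6 − 1 = 5

rB=5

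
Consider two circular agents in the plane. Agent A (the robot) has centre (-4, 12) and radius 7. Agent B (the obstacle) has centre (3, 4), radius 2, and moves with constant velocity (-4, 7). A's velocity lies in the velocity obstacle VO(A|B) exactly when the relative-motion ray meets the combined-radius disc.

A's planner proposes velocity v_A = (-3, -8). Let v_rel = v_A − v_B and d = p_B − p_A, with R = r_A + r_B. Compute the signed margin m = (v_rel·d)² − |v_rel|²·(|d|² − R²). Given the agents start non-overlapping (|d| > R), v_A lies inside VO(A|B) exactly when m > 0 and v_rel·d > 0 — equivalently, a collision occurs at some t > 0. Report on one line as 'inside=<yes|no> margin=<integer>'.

d = (7, -8),  |d|² = 113;  R = 7+2 = 9,  c = 113−9² = 32
v_rel = (1, -15),  |v_rel|² = 226;  v_rel·d = (1)·(7) + (-15)·(-8) = 127
226·t² − 254·t + 32 = 0  ⇒  m = 127² − 226·32 = 8897
m = 8897 > 0,  v_rel·d = 127 > 0  ⇒  inside

inside=yes margin=8897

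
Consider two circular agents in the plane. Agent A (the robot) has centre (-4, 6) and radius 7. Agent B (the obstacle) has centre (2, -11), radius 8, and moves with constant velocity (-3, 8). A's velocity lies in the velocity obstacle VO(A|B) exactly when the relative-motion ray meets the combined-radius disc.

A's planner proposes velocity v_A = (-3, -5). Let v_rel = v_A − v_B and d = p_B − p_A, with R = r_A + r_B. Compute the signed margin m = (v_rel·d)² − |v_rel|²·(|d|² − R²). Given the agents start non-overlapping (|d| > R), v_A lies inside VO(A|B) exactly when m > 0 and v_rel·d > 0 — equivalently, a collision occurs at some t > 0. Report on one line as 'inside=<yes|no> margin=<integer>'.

d = (6, -17),  |d|² = 325;  R = 7+8 = 15,  c = 325−15² = 100
v_rel = (0, -13),  |v_rel|² = 169;  v_rel·d = (0)·(6) + (-13)·(-17) = 221
169·t² − 442·t + 100 = 0  ⇒  m = 221² − 169·100 = 31941
m = 31941 > 0,  v_rel·d = 221 > 0  ⇒  inside

inside=yes margin=31941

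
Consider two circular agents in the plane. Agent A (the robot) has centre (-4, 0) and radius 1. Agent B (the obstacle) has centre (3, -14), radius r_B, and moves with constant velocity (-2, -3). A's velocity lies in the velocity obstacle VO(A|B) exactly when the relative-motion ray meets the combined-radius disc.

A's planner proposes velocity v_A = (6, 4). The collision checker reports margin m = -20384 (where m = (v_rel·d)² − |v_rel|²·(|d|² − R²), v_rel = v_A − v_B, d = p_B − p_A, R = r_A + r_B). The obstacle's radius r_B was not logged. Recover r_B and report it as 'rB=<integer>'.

m = -20384
d = (7, -14);  v_rel = (8, 7),  |v_rel|² = 113
v_rel×d = (8)·(-14) − (7)·(7) = -161
since m = R²·113 − (-161)²:  R² = (25921 + -20384) / 113 = 49
R = √49 = 7  ⇒  r_B = 7 − 1 = 6

rB=6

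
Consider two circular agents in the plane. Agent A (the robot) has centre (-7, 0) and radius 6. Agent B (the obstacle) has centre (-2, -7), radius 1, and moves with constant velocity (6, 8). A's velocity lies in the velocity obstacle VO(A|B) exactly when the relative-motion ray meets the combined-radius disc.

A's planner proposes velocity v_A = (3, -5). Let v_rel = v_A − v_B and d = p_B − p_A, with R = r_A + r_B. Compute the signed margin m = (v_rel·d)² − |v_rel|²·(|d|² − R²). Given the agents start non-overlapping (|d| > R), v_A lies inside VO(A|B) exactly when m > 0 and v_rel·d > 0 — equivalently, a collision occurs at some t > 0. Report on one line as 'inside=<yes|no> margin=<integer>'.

d = (5, -7),  |d|² = 74;  R = 6+1 = 7,  c = 74−7² = 25
v_rel = (-3, -13),  |v_rel|² = 178;  v_rel·d = (-3)·(5) + (-13)·(-7) = 76
178·t² − 152·t + 25 = 0  ⇒  m = 76² − 178·25 = 1326
m = 1326 > 0,  v_rel·d = 76 > 0  ⇒  inside

inside=yes margin=1326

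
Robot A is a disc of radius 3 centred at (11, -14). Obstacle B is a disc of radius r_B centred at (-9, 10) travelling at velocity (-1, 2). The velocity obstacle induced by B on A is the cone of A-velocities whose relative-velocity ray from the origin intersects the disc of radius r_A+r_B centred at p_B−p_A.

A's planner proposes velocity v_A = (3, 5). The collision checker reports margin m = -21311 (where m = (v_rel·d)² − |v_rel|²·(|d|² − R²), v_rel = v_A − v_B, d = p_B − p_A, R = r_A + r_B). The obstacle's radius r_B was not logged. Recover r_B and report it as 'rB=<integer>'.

m = -21311
d = (-20, 24);  v_rel = (4, 3),  |v_rel|² = 25
v_rel×d = (4)·(24) − (3)·(-20) = 156
since m = R²·25 − 156²:  R² = (24336 + -21311) / 25 = 121
R = √121 = 11  ⇒  r_B = 11 − 3 = 8

rB=8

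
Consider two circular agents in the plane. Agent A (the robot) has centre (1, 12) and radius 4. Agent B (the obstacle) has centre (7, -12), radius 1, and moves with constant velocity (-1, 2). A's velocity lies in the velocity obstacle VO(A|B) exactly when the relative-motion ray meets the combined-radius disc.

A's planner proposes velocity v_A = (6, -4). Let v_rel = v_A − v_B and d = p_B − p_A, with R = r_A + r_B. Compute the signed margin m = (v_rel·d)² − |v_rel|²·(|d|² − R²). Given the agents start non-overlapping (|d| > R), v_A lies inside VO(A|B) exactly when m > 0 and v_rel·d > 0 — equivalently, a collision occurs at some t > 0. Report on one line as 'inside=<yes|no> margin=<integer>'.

d = (6, -24),  |d|² = 612;  R = 4+1 = 5,  c = 612−5² = 587
v_rel = (7, -6),  |v_rel|² = 85;  v_rel·d = (7)·(6) + (-6)·(-24) = 186
85·t² − 372·t + 587 = 0  ⇒  m = 186² − 85·587 = -15299
m = -15299 < 0,  v_rel·d = 186 > 0  ⇒  outside

inside=no margin=-15299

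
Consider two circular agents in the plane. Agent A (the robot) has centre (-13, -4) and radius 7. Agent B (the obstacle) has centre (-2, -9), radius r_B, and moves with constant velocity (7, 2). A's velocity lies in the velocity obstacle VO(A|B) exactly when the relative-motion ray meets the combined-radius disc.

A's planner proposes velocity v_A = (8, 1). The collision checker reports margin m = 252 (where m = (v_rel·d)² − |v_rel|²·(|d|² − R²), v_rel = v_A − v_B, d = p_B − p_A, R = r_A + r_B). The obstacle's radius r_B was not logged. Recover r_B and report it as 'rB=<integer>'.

m = 252
d = (11, -5);  v_rel = (1, -1),  |v_rel|² = 2
v_rel×d = (1)·(-5) − (-1)·(11) = 6
since m = R²·2 − 6²:  R² = (36 + 252) / 2 = 144
R = √144 = 12  ⇒  r_B = 12 − 7 = 5

rB=5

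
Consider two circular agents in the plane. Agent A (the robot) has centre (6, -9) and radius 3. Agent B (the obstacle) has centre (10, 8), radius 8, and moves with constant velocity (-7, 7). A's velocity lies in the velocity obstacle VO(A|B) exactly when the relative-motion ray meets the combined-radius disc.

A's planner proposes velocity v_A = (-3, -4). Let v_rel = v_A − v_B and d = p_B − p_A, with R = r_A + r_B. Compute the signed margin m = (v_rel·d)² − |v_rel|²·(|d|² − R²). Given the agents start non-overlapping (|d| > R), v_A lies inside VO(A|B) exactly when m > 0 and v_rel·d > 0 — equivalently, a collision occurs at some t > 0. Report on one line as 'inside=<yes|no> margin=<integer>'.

d = (4, 17),  |d|² = 305;  R = 3+8 = 11,  c = 305−11² = 184
v_rel = (4, -11),  |v_rel|² = 137;  v_rel·d = (4)·(4) + (-11)·(17) = -171
137·t² + 342·t + 184 = 0  ⇒  m = (-171)² − 137·184 = 4033
m = 4033 > 0,  v_rel·d = -171 < 0  ⇒  outside

inside=no margin=4033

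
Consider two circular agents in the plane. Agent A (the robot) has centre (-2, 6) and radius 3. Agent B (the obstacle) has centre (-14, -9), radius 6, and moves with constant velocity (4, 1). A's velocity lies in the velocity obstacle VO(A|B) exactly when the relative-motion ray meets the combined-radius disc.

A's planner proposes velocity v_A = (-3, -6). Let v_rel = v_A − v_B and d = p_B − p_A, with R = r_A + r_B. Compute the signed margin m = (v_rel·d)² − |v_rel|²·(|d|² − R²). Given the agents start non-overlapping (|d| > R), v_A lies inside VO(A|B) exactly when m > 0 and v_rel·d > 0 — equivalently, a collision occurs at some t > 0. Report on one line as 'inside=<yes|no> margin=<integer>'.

d = (-12, -15),  |d|² = 369;  R = 3+6 = 9,  c = 369−9² = 288
v_rel = (-7, -7),  |v_rel|² = 98;  v_rel·d = (-7)·(-12) + (-7)·(-15) = 189
98·t² − 378·t + 288 = 0  ⇒  m = 189² − 98·288 = 7497
m = 7497 > 0,  v_rel·d = 189 > 0  ⇒  inside

inside=yes margin=7497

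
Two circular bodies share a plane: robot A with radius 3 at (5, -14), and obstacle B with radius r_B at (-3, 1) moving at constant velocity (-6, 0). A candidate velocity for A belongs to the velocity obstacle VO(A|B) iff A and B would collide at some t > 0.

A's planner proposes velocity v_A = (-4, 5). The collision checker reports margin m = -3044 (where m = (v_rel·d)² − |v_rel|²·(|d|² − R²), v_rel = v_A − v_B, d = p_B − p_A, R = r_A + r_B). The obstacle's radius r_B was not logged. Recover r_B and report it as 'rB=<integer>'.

m = -3044
d = (-8, 15);  v_rel = (2, 5),  |v_rel|² = 29
v_rel×d = (2)·(15) − (5)·(-8) = 70
since m = R²·29 − 70²:  R² = (4900 + -3044) / 29 = 64
R = √64 = 8  ⇒  r_B = 8 − 3 = 5

rB=5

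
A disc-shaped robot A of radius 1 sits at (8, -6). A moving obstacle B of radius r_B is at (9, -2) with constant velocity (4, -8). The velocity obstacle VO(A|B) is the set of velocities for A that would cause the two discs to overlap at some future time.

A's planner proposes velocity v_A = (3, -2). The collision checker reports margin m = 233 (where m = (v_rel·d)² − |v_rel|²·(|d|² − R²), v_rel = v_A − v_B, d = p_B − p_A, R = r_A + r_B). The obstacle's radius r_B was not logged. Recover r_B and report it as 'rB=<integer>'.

m = 233
d = (1, 4);  v_rel = (-1, 6),  |v_rel|² = 37
v_rel×d = (-1)·(4) − (6)·(1) = -10
since m = R²·37 − (-10)²:  R² = (100 + 233) / 37 = 9
R = √9 = 3  ⇒  r_B = 3 − 1 = 2

rB=2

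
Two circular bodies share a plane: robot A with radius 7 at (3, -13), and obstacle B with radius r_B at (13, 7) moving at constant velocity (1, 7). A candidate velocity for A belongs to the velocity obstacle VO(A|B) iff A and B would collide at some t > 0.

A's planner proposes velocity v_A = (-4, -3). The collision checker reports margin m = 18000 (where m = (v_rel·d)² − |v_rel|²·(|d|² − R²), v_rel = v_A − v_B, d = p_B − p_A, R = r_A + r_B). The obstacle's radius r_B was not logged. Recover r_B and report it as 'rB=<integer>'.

m = 18000
d = (10, 20);  v_rel = (-5, -10),  |v_rel|² = 125
v_rel×d = (-5)·(20) − (-10)·(10) = 0
since m = R²·125 − 0²:  R² = (0 + 18000) / 125 = 144
R = √144 = 12  ⇒  r_B = 12 − 7 = 5

rB=5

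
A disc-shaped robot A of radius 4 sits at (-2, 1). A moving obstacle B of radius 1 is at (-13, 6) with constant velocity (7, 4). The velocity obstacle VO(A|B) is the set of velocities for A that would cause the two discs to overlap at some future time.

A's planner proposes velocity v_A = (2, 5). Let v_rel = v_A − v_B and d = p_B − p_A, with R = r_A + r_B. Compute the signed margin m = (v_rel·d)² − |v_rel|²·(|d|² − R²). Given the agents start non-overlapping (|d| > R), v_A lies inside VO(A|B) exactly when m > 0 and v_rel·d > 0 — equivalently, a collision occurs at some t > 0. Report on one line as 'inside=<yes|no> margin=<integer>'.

d = (-11, 5),  |d|² = 146;  R = 4+1 = 5,  c = 146−5² = 121
v_rel = (-5, 1),  |v_rel|² = 26;  v_rel·d = (-5)·(-11) + (1)·(5) = 60
26·t² − 120·t + 121 = 0  ⇒  m = 60² − 26·121 = 454
m = 454 > 0,  v_rel·d = 60 > 0  ⇒  inside

inside=yes margin=454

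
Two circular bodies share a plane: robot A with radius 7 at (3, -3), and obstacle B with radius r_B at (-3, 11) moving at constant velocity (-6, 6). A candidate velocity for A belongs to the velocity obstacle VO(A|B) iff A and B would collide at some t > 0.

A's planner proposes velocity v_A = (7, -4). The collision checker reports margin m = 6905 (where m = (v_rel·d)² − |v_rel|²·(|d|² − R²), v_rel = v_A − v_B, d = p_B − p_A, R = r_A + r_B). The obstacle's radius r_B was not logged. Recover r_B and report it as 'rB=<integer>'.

m = 6905
d = (-6, 14);  v_rel = (13, -10),  |v_rel|² = 269
v_rel×d = (13)·(14) − (-10)·(-6) = 122
since m = R²·269 − 122²:  R² = (14884 + 6905) / 269 = 81
R = √81 = 9  ⇒  r_B = 9 − 7 = 2

rB=2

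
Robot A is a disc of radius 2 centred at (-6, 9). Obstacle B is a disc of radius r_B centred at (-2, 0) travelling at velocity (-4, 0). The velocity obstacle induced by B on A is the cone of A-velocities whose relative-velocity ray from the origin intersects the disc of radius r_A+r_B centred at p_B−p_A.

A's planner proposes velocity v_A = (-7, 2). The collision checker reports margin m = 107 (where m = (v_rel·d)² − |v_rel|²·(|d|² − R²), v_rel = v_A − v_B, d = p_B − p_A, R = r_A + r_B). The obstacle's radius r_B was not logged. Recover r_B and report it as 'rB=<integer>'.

m = 107
d = (4, -9);  v_rel = (-3, 2),  |v_rel|² = 13
v_rel×d = (-3)·(-9) − (2)·(4) = 19
since m = R²·13 − 19²:  R² = (361 + 107) / 13 = 36
R = √36 = 6  ⇒  r_B = 6 − 2 = 4

rB=4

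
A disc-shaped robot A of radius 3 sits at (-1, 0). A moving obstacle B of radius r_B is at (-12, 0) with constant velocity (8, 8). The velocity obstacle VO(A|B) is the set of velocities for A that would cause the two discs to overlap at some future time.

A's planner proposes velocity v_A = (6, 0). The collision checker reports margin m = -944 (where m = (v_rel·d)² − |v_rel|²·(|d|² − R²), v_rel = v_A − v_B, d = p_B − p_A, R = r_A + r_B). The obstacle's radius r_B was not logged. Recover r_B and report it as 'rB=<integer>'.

m = -944
d = (-11, 0);  v_rel = (-2, -8),  |v_rel|² = 68
v_rel×d = (-2)·(0) − (-8)·(-11) = -88
since m = R²·68 − (-88)²:  R² = (7744 + -944) / 68 = 100
R = √100 = 10  ⇒  r_B = 10 − 3 = 7

rB=7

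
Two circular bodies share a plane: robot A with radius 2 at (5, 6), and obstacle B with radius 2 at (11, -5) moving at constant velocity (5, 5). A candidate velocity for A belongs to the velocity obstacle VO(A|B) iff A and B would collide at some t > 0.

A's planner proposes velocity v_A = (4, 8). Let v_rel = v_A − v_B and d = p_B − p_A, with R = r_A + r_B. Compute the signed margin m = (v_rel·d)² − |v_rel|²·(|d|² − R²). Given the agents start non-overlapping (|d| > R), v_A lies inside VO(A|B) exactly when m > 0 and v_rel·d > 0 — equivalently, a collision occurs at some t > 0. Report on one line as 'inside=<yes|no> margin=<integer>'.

d = (6, -11),  |d|² = 157;  R = 2+2 = 4,  c = 157−4² = 141
v_rel = (-1, 3),  |v_rel|² = 10;  v_rel·d = (-1)·(6) + (3)·(-11) = -39
10·t² + 78·t + 141 = 0  ⇒  m = (-39)² − 10·141 = 111
m = 111 > 0,  v_rel·d = -39 < 0  ⇒  outside

inside=no margin=111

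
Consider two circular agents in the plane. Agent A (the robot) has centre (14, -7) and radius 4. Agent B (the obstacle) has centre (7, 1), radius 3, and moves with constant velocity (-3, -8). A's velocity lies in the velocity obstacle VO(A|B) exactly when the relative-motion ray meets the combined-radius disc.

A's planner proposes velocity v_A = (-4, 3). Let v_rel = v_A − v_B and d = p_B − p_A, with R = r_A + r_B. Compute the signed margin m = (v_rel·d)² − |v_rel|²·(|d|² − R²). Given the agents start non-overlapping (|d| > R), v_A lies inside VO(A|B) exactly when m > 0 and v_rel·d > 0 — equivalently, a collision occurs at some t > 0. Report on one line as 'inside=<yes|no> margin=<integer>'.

d = (-7, 8),  |d|² = 113;  R = 4+3 = 7,  c = 113−7² = 64
v_rel = (-1, 11),  |v_rel|² = 122;  v_rel·d = (-1)·(-7) + (11)·(8) = 95
122·t² − 190·t + 64 = 0  ⇒  m = 95² − 122·64 = 1217
m = 1217 > 0,  v_rel·d = 95 > 0  ⇒  inside

inside=yes margin=1217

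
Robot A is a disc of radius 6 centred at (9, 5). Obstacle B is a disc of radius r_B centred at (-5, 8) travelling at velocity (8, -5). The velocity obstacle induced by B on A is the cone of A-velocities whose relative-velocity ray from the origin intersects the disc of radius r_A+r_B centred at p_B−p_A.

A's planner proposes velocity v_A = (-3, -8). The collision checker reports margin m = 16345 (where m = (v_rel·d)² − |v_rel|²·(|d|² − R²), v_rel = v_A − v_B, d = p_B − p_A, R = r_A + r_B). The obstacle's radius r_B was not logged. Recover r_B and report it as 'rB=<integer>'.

m = 16345
d = (-14, 3);  v_rel = (-11, -3),  |v_rel|² = 130
v_rel×d = (-11)·(3) − (-3)·(-14) = -75
since m = R²·130 − (-75)²:  R² = (5625 + 16345) / 130 = 169
R = √169 = 13  ⇒  r_B = 13 − 6 = 7

rB=7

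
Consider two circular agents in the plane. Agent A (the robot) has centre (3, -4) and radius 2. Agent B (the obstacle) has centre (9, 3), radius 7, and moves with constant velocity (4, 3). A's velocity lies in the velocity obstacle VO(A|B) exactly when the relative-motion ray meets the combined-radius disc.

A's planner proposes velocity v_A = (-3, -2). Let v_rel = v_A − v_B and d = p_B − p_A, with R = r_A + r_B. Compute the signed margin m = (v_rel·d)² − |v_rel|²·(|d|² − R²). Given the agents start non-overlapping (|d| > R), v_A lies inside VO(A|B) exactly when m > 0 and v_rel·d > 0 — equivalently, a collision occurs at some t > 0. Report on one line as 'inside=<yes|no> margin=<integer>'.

d = (6, 7),  |d|² = 85;  R = 2+7 = 9,  c = 85−9² = 4
v_rel = (-7, -5),  |v_rel|² = 74;  v_rel·d = (-7)·(6) + (-5)·(7) = -77
74·t² + 154·t + 4 = 0  ⇒  m = (-77)² − 74·4 = 5633
m = 5633 > 0,  v_rel·d = -77 < 0  ⇒  outside

inside=no margin=5633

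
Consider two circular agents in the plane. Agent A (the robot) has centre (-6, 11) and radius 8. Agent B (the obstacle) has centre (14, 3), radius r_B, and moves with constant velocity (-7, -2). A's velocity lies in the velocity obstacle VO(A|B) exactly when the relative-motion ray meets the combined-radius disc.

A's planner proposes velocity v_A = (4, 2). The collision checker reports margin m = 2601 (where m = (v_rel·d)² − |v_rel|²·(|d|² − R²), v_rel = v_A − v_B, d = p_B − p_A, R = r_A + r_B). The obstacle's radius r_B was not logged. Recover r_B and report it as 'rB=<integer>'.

m = 2601
d = (20, -8);  v_rel = (11, 4),  |v_rel|² = 137
v_rel×d = (11)·(-8) − (4)·(20) = -168
since m = R²·137 − (-168)²:  R² = (28224 + 2601) / 137 = 225
R = √225 = 15  ⇒  r_B = 15 − 8 = 7

rB=7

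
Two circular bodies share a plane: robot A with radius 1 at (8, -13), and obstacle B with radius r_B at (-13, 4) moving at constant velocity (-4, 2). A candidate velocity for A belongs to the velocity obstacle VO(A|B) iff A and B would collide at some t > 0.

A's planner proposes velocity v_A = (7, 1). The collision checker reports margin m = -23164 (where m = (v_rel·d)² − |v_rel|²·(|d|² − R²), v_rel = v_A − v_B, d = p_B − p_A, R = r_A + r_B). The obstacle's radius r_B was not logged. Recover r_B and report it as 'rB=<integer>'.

m = -23164
d = (-21, 17);  v_rel = (11, -1),  |v_rel|² = 122
v_rel×d = (11)·(17) − (-1)·(-21) = 166
since m = R²·122 − 166²:  R² = (27556 + -23164) / 122 = 36
R = √36 = 6  ⇒  r_B = 6 − 1 = 5

rB=5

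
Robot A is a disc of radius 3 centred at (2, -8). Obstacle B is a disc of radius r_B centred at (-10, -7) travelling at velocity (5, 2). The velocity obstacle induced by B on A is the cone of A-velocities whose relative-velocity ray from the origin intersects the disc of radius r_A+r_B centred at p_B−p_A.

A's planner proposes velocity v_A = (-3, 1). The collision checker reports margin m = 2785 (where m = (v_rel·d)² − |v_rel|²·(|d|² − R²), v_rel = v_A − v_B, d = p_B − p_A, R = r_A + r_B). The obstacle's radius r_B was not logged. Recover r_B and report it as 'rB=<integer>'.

m = 2785
d = (-12, 1);  v_rel = (-8, -1),  |v_rel|² = 65
v_rel×d = (-8)·(1) − (-1)·(-12) = -20
since m = R²·65 − (-20)²:  R² = (400 + 2785) / 65 = 49
R = √49 = 7  ⇒  r_B = 7 − 3 = 4

rB=4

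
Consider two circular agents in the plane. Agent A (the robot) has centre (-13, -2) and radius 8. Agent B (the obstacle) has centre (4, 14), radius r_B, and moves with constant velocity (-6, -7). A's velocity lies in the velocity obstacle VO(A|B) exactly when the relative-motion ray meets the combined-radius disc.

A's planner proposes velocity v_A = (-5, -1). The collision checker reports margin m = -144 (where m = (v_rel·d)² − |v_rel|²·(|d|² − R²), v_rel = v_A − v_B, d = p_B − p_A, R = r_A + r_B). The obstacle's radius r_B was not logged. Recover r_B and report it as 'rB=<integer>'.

m = -144
d = (17, 16);  v_rel = (1, 6),  |v_rel|² = 37
v_rel×d = (1)·(16) − (6)·(17) = -86
since m = R²·37 − (-86)²:  R² = (7396 + -144) / 37 = 196
R = √196 = 14  ⇒  r_B = 14 − 8 = 6

rB=6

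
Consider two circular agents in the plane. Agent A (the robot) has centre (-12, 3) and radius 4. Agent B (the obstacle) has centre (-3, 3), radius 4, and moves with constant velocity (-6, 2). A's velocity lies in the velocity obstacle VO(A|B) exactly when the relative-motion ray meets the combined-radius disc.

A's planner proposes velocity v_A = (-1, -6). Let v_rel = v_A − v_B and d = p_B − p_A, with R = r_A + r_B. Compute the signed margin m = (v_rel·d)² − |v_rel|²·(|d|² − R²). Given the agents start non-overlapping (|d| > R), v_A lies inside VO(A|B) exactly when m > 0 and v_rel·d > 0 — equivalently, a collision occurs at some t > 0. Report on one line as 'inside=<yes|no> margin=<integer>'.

d = (9, 0),  |d|² = 81;  R = 4+4 = 8,  c = 81−8² = 17
v_rel = (5, -8),  |v_rel|² = 89;  v_rel·d = (5)·(9) + (-8)·(0) = 45
89·t² − 90·t + 17 = 0  ⇒  m = 45² − 89·17 = 512
m = 512 > 0,  v_rel·d = 45 > 0  ⇒  inside

inside=yes margin=512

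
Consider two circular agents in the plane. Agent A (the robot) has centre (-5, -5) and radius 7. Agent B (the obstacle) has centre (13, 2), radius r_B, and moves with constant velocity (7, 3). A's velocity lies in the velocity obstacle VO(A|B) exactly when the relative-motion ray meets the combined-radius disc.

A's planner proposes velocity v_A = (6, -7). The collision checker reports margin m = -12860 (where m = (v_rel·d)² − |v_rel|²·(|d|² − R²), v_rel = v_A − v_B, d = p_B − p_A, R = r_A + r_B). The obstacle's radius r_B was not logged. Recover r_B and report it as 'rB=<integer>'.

m = -12860
d = (18, 7);  v_rel = (-1, -10),  |v_rel|² = 101
v_rel×d = (-1)·(7) − (-10)·(18) = 173
since m = R²·101 − 173²:  R² = (29929 + -12860) / 101 = 169
R = √169 = 13  ⇒  r_B = 13 − 7 = 6

rB=6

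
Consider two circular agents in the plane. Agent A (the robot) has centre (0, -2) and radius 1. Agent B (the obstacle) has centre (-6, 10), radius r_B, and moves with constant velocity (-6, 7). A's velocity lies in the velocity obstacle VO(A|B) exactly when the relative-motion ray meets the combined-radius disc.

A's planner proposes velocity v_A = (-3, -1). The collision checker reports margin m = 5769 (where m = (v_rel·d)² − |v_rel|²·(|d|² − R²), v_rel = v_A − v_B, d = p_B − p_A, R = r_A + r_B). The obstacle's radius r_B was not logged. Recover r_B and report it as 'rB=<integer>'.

m = 5769
d = (-6, 12);  v_rel = (3, -8),  |v_rel|² = 73
v_rel×d = (3)·(12) − (-8)·(-6) = -12
since m = R²·73 − (-12)²:  R² = (144 + 5769) / 73 = 81
R = √81 = 9  ⇒  r_B = 9 − 1 = 8

rB=8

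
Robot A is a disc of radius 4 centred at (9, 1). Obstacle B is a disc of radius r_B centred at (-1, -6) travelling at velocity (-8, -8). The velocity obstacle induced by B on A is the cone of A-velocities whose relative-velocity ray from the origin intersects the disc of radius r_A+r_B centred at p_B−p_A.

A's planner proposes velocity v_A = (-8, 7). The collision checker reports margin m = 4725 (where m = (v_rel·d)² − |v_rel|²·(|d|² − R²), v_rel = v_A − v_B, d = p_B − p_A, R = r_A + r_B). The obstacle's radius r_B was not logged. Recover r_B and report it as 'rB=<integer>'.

m = 4725
d = (-10, -7);  v_rel = (0, 15),  |v_rel|² = 225
v_rel×d = (0)·(-7) − (15)·(-10) = 150
since m = R²·225 − 150²:  R² = (22500 + 4725) / 225 = 121
R = √121 = 11  ⇒  r_B = 11 − 4 = 7

rB=7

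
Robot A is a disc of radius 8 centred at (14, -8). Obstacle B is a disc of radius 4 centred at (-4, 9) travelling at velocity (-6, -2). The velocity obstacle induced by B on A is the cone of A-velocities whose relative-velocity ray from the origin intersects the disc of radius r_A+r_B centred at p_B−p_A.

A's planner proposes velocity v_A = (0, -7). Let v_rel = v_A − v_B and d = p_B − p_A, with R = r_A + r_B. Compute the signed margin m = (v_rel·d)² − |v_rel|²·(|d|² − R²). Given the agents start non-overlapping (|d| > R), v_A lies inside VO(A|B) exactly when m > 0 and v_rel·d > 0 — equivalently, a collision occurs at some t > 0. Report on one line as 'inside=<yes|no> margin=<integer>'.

d = (-18, 17),  |d|² = 613;  R = 8+4 = 12,  c = 613−12² = 469
v_rel = (6, -5),  |v_rel|² = 61;  v_rel·d = (6)·(-18) + (-5)·(17) = -193
61·t² + 386·t + 469 = 0  ⇒  m = (-193)² − 61·469 = 8640
m = 8640 > 0,  v_rel·d = -193 < 0  ⇒  outside

inside=no margin=8640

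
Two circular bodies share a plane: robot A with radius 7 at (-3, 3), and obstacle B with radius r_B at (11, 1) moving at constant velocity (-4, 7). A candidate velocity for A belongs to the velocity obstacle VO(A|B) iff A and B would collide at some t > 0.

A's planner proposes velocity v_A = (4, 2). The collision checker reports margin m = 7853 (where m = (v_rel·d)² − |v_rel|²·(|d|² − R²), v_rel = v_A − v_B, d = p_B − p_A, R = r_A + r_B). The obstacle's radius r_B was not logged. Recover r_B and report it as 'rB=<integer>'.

m = 7853
d = (14, -2);  v_rel = (8, -5),  |v_rel|² = 89
v_rel×d = (8)·(-2) − (-5)·(14) = 54
since m = R²·89 − 54²:  R² = (2916 + 7853) / 89 = 121
R = √121 = 11  ⇒  r_B = 11 − 7 = 4

rB=4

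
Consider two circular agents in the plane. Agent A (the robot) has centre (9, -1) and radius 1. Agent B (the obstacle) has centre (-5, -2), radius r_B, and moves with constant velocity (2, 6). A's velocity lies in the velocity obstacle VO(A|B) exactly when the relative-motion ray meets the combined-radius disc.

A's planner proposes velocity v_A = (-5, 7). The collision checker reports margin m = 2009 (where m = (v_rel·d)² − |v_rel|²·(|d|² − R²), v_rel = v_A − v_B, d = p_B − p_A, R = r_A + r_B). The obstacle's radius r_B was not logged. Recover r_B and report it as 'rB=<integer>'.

m = 2009
d = (-14, -1);  v_rel = (-7, 1),  |v_rel|² = 50
v_rel×d = (-7)·(-1) − (1)·(-14) = 21
since m = R²·50 − 21²:  R² = (441 + 2009) / 50 = 49
R = √49 = 7  ⇒  r_B = 7 − 1 = 6

rB=6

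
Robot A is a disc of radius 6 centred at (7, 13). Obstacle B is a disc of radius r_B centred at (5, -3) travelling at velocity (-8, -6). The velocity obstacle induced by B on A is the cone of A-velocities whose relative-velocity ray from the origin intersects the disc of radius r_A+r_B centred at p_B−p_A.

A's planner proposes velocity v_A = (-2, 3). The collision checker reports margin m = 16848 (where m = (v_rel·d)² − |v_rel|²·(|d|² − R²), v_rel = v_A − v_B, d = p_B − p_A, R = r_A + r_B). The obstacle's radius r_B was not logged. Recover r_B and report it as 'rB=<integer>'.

m = 16848
d = (-2, -16);  v_rel = (6, 9),  |v_rel|² = 117
v_rel×d = (6)·(-16) − (9)·(-2) = -78
since m = R²·117 − (-78)²:  R² = (6084 + 16848) / 117 = 196
R = √196 = 14  ⇒  r_B = 14 − 6 = 8

rB=8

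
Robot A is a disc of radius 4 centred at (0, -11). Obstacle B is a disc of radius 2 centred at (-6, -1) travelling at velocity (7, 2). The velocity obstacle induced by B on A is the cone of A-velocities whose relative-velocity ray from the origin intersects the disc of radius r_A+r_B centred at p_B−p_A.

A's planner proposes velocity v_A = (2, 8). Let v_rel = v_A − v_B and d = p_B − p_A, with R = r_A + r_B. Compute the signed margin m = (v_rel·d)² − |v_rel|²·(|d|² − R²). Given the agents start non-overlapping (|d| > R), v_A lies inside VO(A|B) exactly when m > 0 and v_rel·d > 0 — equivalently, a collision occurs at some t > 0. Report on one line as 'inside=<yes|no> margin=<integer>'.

d = (-6, 10),  |d|² = 136;  R = 4+2 = 6,  c = 136−6² = 100
v_rel = (-5, 6),  |v_rel|² = 61;  v_rel·d = (-5)·(-6) + (6)·(10) = 90
61·t² − 180·t + 100 = 0  ⇒  m = 90² − 61·100 = 2000
m = 2000 > 0,  v_rel·d = 90 > 0  ⇒  inside

inside=yes margin=2000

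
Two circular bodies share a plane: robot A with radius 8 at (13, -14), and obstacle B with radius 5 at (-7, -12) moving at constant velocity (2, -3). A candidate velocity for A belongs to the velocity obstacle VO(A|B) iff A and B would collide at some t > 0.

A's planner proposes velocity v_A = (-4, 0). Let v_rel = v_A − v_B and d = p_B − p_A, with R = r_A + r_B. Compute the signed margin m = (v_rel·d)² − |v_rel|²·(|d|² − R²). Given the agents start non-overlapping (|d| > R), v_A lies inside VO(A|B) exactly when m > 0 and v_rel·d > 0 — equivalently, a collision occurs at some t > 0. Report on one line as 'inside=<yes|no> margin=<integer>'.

d = (-20, 2),  |d|² = 404;  R = 8+5 = 13,  c = 404−13² = 235
v_rel = (-6, 3),  |v_rel|² = 45;  v_rel·d = (-6)·(-20) + (3)·(2) = 126
45·t² − 252·t + 235 = 0  ⇒  m = 126² − 45·235 = 5301
m = 5301 > 0,  v_rel·d = 126 > 0  ⇒  inside

inside=yes margin=5301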